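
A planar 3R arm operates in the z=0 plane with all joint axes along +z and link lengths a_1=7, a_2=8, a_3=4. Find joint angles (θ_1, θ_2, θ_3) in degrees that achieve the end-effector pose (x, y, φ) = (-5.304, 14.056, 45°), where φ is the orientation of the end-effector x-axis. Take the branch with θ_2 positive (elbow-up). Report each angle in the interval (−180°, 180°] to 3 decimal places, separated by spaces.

101.835 45.001 -101.835

wrist centre = target − a_3·(cos φ, sin φ) = (-8.1324, 11.2276)
cos θ_2 = (192.1948−7²−8²)/(2·7·8) = 0.7071; θ_2 = 45.0009° (elbow-up)
β = atan2(11.2276,-8.1324) = 125.9168°; ψ = atan2(5.6569,12.6568) = 24.0822°
θ_1 = β − ψ = 101.8346°
θ_3 = φ − θ_1 − θ_2 = -101.8354° (wrapped to (-180°,180°])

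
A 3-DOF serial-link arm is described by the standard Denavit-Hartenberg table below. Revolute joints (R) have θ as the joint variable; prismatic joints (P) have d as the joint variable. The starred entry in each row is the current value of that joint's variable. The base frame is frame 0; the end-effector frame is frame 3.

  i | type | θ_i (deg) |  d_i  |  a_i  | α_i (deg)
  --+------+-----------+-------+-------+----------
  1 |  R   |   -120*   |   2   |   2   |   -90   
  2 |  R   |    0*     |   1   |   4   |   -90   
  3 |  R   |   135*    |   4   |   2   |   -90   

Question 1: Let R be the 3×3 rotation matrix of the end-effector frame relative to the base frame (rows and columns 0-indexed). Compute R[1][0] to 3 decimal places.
0.966

End-effector x-axis (col 0 of R) = (-0.2588,0.9659,-0.0000)
R[1][0] = 0.9659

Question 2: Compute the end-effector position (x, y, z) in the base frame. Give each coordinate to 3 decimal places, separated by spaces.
-2.652 -3.764 -2.000

after link 1: o_1 = (-1.0000, -1.7321, 2.0000)
after link 2: o_2 = (-2.1340, -5.6962, 2.0000)
after link 3: o_3 = (-2.6516, -3.7643, -2.0000)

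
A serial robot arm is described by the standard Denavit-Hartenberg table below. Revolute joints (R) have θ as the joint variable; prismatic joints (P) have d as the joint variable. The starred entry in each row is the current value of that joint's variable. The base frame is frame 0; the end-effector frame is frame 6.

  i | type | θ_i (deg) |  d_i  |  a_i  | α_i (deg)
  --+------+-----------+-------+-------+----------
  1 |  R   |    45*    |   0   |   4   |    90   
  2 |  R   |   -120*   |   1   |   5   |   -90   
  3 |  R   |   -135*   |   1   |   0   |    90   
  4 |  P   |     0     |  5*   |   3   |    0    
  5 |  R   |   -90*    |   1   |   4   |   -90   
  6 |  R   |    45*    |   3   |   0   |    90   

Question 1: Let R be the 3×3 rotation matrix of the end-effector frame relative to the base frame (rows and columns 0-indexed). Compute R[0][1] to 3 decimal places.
End-effector y-axis (col 1 of R) = (0.7500,-0.2500,0.6124)
R[0][1] = 0.7500

0.750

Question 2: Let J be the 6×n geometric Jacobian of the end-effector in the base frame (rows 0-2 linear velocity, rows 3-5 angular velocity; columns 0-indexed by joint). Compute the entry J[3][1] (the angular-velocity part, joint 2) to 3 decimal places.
axis z_1 = (0.7071,-0.7071,0.0000); lever o_n−o_1 = (0.1022,-1.3120,4.5183)
cross product → J_v[:, 1] = (-3.1950,-3.1950,-0.8554)
J_ω[:, 1] = z_1
entry J[3][1] = 0.7071

0.707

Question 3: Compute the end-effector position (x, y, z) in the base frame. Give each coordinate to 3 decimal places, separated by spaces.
2.931 1.516 4.518

after link 1: o_1 = (2.8284, 2.8284, 0.0000)
after link 2: o_2 = (1.7678, 0.3536, -4.3301)
after link 3: o_3 = (2.3801, 0.9659, -4.8301)
after link 4: o_4 = (3.3801, 3.9659, 0.0689)
after link 5: o_5 = (0.6806, 2.2664, 2.6812)
after link 6: o_6 = (2.9306, 1.5164, 4.5183)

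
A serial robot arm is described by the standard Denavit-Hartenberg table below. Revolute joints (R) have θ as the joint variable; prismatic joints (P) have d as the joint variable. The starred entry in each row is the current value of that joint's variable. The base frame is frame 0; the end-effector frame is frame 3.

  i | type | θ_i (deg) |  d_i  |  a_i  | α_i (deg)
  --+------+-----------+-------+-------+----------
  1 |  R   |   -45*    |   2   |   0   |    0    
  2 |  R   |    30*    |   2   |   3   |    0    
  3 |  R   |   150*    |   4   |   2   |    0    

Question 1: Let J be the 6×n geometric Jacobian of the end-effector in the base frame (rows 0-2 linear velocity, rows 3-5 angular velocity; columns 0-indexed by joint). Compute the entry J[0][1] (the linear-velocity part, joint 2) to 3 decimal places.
axis z_1 = (0.0000,0.0000,1.0000); lever o_n−o_1 = (1.4836,0.6378,6.0000)
cross product → J_v[:, 1] = (-0.6378,1.4836,0.0000)
J_ω[:, 1] = z_1
entry J[0][1] = -0.6378

-0.638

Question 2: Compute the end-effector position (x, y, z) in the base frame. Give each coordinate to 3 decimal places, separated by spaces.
after link 1: o_1 = (0.0000, 0.0000, 2.0000)
after link 2: o_2 = (2.8978, -0.7765, 4.0000)
after link 3: o_3 = (1.4836, 0.6378, 8.0000)

1.484 0.638 8.000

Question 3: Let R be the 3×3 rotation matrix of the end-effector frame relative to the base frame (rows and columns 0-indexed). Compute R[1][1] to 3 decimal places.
End-effector y-axis (col 1 of R) = (-0.7071,-0.7071,0.0000)
R[1][1] = -0.7071

-0.707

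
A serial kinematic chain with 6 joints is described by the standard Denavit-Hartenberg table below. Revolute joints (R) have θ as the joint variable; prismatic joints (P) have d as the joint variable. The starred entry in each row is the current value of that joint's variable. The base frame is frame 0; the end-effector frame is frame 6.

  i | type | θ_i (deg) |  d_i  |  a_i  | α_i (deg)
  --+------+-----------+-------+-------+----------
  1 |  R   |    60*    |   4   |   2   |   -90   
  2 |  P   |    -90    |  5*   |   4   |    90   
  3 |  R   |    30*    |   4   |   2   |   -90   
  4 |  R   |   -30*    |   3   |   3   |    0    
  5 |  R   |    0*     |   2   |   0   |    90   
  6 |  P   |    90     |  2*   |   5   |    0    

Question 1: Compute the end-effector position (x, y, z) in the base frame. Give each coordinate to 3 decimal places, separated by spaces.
after link 1: o_1 = (1.0000, 1.7321, 4.0000)
after link 2: o_2 = (-3.3301, 4.2321, 8.0000)
after link 3: o_3 = (-6.1962, 1.2679, 9.7321)
after link 4: o_4 = (-10.3212, 1.9175, 10.4821)
after link 5: o_5 = (-11.8212, 2.7835, 9.4821)
after link 6: o_6 = (-16.0042, 3.1986, 6.1160)

-16.004 3.199 6.116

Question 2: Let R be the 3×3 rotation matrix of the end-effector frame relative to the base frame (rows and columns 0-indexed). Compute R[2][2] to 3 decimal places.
-0.433

End-effector z-axis (col 2 of R) = (-0.2165,-0.8750,-0.4330)
R[2][2] = -0.4330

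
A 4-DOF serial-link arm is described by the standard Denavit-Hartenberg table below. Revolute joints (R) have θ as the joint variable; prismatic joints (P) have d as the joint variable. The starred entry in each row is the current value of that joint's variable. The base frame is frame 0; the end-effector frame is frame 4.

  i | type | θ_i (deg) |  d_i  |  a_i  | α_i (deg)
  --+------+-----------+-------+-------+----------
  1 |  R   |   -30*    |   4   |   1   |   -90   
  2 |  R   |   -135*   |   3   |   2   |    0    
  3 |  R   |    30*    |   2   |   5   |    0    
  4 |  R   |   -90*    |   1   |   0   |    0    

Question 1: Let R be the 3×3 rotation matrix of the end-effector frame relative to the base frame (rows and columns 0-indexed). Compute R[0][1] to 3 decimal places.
-0.224

End-effector y-axis (col 1 of R) = (-0.2241,0.1294,0.9659)
R[0][1] = -0.2241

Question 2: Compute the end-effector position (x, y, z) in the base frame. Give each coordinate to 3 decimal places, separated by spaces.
1.521 6.050 10.244

after link 1: o_1 = (0.8660, -0.5000, 4.0000)
after link 2: o_2 = (1.1413, 2.8052, 5.4142)
after link 3: o_3 = (1.0206, 5.1843, 10.2438)
after link 4: o_4 = (1.5206, 6.0503, 10.2438)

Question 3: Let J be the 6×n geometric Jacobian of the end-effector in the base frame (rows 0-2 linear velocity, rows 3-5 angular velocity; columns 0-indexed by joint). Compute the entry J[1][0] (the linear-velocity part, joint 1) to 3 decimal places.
1.521

axis z_0 = ẑ; lever o_n−o_0 = (1.5206,6.0503,10.2438)
cross product → J_v[:, 0] = (-6.0503,1.5206,0.0000)
J_ω[:, 0] = z_0
entry J[1][0] = 1.5206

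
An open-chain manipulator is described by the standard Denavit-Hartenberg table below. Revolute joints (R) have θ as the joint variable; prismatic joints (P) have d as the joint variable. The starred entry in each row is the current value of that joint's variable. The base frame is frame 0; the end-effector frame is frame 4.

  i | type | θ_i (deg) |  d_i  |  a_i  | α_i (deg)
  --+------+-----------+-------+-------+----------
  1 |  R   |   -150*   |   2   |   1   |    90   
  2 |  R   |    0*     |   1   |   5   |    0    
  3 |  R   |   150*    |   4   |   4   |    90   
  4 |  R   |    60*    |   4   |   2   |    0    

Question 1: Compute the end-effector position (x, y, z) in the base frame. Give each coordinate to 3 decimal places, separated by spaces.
-6.544 3.995 7.964

after link 1: o_1 = (-0.8660, -0.5000, 2.0000)
after link 2: o_2 = (-5.6962, -2.1340, 2.0000)
after link 3: o_3 = (-4.6962, 3.0622, 4.0000)
after link 4: o_4 = (-6.5442, 3.9952, 7.9641)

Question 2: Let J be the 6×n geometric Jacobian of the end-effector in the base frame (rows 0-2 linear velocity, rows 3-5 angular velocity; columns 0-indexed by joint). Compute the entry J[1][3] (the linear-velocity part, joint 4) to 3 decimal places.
0.116

axis z_3 = (-0.4330,-0.2500,0.8660); lever o_n−o_3 = (-1.8481,0.9330,3.9641)
cross product → J_v[:, 3] = (-1.7990,0.1160,-0.8660)
J_ω[:, 3] = z_3
entry J[1][3] = 0.1160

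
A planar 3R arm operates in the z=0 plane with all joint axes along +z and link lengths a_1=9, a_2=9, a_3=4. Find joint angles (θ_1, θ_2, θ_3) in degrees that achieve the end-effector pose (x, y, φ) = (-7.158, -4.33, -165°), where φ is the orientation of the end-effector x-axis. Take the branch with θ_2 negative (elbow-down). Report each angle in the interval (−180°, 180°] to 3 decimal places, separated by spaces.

wrist centre = target − a_3·(cos φ, sin φ) = (-3.2943, -3.2947)
cos θ_2 = (21.7076−9²−9²)/(2·9·9) = -0.8660; θ_2 = -149.9974° (elbow-down)
β = atan2(-3.2947,-3.2943) = -134.9963°; ψ = atan2(-4.5004,1.2060) = -74.9987°
θ_1 = β − ψ = -59.9976°
θ_3 = φ − θ_1 − θ_2 = 44.9950° (wrapped to (-180°,180°])

-59.998 -149.997 44.995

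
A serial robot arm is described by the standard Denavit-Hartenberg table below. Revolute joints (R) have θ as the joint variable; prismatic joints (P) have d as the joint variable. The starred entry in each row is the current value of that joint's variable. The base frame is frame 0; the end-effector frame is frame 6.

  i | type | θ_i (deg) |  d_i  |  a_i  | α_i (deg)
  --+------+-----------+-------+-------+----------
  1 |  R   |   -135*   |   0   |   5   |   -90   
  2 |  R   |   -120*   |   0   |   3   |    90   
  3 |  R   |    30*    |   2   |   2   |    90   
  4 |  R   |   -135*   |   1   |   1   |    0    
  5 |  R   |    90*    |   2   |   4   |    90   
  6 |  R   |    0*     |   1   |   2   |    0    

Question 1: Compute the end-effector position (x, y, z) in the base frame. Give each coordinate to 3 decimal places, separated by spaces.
-2.836 -2.575 9.347

after link 1: o_1 = (-3.5355, -3.5355, 0.0000)
after link 2: o_2 = (-2.4749, -2.4749, 2.5981)
after link 3: o_3 = (0.0694, -1.3449, 3.0981)
after link 4: o_4 = (-1.2658, -0.9552, 3.3543)
after link 5: o_5 = (-2.0030, -1.2430, 7.7559)
after link 6: o_6 = (-2.8355, -2.5755, 9.3469)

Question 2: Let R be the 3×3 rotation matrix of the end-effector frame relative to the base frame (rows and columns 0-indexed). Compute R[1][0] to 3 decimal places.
End-effector x-axis (col 0 of R) = (0.0335,-0.4665,0.8839)
R[1][0] = -0.4665

-0.467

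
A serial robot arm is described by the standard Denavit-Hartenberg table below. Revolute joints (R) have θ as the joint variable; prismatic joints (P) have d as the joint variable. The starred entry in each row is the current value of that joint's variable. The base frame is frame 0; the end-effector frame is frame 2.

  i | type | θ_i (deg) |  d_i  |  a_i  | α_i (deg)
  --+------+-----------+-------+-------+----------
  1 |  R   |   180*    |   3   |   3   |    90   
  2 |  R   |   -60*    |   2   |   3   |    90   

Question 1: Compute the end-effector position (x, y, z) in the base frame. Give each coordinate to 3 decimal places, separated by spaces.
-4.500 2.000 0.402

after link 1: o_1 = (-3.0000, 0.0000, 3.0000)
after link 2: o_2 = (-4.5000, 2.0000, 0.4019)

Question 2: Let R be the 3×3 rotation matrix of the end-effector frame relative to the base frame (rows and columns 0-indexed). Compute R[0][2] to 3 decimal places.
0.866

End-effector z-axis (col 2 of R) = (0.8660,-0.0000,-0.5000)
R[0][2] = 0.8660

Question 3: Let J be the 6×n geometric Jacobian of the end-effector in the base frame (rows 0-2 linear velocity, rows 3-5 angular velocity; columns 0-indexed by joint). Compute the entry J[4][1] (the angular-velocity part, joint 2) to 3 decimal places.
axis z_1 = (0.0000,1.0000,0.0000); lever o_n−o_1 = (-1.5000,2.0000,-2.5981)
cross product → J_v[:, 1] = (-2.5981,0.0000,1.5000)
J_ω[:, 1] = z_1
entry J[4][1] = 1.0000

1.000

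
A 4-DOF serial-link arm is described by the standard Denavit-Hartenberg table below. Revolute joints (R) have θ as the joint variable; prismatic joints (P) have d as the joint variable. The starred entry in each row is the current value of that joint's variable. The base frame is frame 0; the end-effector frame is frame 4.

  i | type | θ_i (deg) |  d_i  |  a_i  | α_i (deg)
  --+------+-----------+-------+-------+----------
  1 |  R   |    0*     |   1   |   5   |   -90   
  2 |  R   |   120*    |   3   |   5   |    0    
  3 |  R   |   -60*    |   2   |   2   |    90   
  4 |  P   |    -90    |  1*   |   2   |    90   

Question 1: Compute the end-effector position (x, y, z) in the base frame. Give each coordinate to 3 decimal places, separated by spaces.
after link 1: o_1 = (5.0000, 0.0000, 1.0000)
after link 2: o_2 = (2.5000, 3.0000, -3.3301)
after link 3: o_3 = (3.5000, 5.0000, -5.0622)
after link 4: o_4 = (4.3660, 3.0000, -4.5622)

4.366 3.000 -4.562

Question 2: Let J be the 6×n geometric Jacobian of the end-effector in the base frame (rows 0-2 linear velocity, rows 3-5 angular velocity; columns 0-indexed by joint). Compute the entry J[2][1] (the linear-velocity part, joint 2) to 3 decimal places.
0.634

axis z_1 = (0.0000,1.0000,0.0000); lever o_n−o_1 = (-0.6340,3.0000,-5.5622)
cross product → J_v[:, 1] = (-5.5622,-0.0000,0.6340)
J_ω[:, 1] = z_1
entry J[2][1] = 0.6340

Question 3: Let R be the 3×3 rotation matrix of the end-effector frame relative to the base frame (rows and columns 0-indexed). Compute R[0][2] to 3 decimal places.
-0.500

End-effector z-axis (col 2 of R) = (-0.5000,-0.0000,0.8660)
R[0][2] = -0.5000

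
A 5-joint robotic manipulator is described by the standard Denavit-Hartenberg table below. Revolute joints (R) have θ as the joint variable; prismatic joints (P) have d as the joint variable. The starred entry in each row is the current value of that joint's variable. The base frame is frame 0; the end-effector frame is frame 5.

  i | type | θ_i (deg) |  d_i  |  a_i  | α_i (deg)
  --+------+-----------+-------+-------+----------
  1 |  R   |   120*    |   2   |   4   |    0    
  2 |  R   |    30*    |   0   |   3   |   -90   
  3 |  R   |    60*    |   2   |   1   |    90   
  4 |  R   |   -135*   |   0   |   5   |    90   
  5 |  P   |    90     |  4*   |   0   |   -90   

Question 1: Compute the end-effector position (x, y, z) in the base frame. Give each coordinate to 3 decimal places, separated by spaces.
after link 1: o_1 = (-2.0000, 3.4641, 2.0000)
after link 2: o_2 = (-4.5981, 4.9641, 2.0000)
after link 3: o_3 = (-6.0311, 3.4821, 1.1340)
after link 4: o_4 = (-2.7324, 5.6600, 4.1958)
after link 5: o_5 = (-2.9219, 2.5034, 6.6453)

-2.922 2.503 6.645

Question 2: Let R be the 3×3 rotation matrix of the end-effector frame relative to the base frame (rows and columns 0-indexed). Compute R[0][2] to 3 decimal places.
-0.660

End-effector z-axis (col 2 of R) = (-0.6597,-0.4356,-0.6124)
R[0][2] = -0.6597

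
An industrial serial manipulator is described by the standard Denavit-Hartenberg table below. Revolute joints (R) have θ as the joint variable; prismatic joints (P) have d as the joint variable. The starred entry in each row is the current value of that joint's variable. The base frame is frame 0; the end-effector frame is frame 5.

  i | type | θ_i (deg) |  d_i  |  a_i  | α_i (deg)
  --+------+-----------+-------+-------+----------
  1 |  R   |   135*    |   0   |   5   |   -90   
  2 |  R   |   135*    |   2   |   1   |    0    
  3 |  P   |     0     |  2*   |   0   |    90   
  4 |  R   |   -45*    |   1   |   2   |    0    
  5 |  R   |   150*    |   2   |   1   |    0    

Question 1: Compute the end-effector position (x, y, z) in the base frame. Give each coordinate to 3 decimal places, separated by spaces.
after link 1: o_1 = (-3.5355, 3.5355, 0.0000)
after link 2: o_2 = (-4.4497, 1.6213, -0.7071)
after link 3: o_3 = (-5.8640, 0.2071, -0.7071)
after link 4: o_4 = (-4.6569, 1.0000, -2.4142)
after link 5: o_5 = (-6.4693, 1.4464, -3.6454)

-6.469 1.446 -3.645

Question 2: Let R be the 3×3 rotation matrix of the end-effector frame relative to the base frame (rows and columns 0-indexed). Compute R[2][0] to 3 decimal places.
0.183

End-effector x-axis (col 0 of R) = (-0.8124,-0.5536,0.1830)
R[2][0] = 0.1830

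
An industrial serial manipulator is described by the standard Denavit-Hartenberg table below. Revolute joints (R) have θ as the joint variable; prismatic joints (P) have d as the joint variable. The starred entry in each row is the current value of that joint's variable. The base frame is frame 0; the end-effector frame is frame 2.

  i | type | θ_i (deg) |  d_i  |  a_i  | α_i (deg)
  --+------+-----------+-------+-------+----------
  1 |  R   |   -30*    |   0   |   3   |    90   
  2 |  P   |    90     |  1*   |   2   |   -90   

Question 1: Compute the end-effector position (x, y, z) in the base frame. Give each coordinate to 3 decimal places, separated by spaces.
2.098 -2.366 2.000

after link 1: o_1 = (2.5981, -1.5000, 0.0000)
after link 2: o_2 = (2.0981, -2.3660, 2.0000)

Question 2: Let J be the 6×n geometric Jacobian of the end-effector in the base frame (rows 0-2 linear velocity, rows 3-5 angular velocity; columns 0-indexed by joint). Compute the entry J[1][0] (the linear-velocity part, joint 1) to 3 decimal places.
axis z_0 = ẑ; lever o_n−o_0 = (2.0981,-2.3660,2.0000)
cross product → J_v[:, 0] = (2.3660,2.0981,-0.0000)
J_ω[:, 0] = z_0
entry J[1][0] = 2.0981

2.098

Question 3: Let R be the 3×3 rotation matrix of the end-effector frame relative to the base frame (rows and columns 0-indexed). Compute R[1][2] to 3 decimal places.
End-effector z-axis (col 2 of R) = (-0.8660,0.5000,0.0000)
R[1][2] = 0.5000

0.500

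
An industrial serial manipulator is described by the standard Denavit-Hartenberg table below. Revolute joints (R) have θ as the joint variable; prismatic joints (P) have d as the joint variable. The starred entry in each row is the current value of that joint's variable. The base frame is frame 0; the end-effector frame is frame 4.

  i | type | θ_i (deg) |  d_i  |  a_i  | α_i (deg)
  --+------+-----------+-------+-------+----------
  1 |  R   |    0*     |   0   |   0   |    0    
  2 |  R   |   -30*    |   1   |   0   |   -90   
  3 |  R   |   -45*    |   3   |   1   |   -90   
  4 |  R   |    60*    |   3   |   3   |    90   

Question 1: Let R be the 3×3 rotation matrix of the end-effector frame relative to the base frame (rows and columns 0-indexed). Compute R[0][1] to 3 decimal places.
0.612

End-effector y-axis (col 1 of R) = (0.6124,-0.3536,-0.7071)
R[0][1] = 0.6124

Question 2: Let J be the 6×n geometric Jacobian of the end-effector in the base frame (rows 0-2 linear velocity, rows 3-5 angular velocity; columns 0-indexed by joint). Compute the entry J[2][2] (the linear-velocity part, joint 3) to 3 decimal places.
axis z_2 = (0.5000,0.8660,0.0000); lever o_n−o_2 = (3.5690,-1.5965,-0.3536)
cross product → J_v[:, 2] = (-0.3062,0.1768,-3.8891)
J_ω[:, 2] = z_2
entry J[2][2] = -3.8891

-3.889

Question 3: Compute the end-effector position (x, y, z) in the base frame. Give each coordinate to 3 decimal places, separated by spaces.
after link 1: o_1 = (0.0000, 0.0000, 0.0000)
after link 2: o_2 = (0.0000, 0.0000, 1.0000)
after link 3: o_3 = (2.1124, 2.2445, 1.7071)
after link 4: o_4 = (3.5690, -1.5965, 0.6464)

3.569 -1.596 0.646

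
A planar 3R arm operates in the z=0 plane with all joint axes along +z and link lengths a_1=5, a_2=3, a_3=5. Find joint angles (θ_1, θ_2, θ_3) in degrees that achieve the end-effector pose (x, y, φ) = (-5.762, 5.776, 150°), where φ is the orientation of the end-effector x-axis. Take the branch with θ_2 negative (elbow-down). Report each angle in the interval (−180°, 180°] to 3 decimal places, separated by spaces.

wrist centre = target − a_3·(cos φ, sin φ) = (-1.4319, 3.2760)
cos θ_2 = (12.7824−5²−3²)/(2·5·3) = -0.7073; θ_2 = -135.0118° (elbow-down)
β = atan2(3.2760,-1.4319) = 113.6092°; ψ = atan2(-2.1209,2.8782) = -36.3853°
θ_1 = β − ψ = 149.9945°
θ_3 = φ − θ_1 − θ_2 = 135.0173° (wrapped to (-180°,180°])

149.994 -135.012 135.017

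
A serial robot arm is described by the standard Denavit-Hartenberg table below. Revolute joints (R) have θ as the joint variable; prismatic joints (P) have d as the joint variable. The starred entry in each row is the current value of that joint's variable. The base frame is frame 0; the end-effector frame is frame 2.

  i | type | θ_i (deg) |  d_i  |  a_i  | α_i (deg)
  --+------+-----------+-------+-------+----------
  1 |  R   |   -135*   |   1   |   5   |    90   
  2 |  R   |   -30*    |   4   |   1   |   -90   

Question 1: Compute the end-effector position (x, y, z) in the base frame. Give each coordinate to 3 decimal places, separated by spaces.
after link 1: o_1 = (-3.5355, -3.5355, 1.0000)
after link 2: o_2 = (-6.9763, -1.3195, 0.5000)

-6.976 -1.319 0.500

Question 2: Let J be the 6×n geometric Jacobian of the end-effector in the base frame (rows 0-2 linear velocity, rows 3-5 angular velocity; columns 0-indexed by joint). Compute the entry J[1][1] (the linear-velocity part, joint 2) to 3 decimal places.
-0.354

axis z_1 = (-0.7071,0.7071,0.0000); lever o_n−o_1 = (-3.4408,2.2161,-0.5000)
cross product → J_v[:, 1] = (-0.3536,-0.3536,0.8660)
J_ω[:, 1] = z_1
entry J[1][1] = -0.3536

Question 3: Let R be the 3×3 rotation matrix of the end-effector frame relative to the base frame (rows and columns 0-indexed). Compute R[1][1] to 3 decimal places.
-0.707

End-effector y-axis (col 1 of R) = (0.7071,-0.7071,-0.0000)
R[1][1] = -0.7071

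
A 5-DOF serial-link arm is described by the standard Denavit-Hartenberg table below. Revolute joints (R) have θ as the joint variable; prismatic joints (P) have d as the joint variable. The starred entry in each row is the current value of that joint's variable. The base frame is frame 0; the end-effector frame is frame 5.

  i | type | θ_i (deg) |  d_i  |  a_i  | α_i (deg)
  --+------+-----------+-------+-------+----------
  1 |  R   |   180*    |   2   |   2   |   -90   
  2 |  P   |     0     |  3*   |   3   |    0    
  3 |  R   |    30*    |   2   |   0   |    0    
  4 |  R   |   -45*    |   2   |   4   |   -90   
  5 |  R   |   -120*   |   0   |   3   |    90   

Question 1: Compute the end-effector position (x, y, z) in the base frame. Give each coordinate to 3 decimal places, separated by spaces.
after link 1: o_1 = (-2.0000, 0.0000, 2.0000)
after link 2: o_2 = (-5.0000, -3.0000, 2.0000)
after link 3: o_3 = (-5.0000, -5.0000, 2.0000)
after link 4: o_4 = (-8.8637, -7.0000, 3.0353)
after link 5: o_5 = (-7.4148, -9.5981, 2.6470)

-7.415 -9.598 2.647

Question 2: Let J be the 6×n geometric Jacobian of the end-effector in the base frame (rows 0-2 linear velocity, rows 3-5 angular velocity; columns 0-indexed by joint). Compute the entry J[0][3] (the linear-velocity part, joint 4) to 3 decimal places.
axis z_3 = (-0.0000,-1.0000,0.0000); lever o_n−o_3 = (-2.4148,-4.5981,0.6470)
cross product → J_v[:, 3] = (-0.6470,-0.0000,-2.4148)
J_ω[:, 3] = z_3
entry J[0][3] = -0.6470

-0.647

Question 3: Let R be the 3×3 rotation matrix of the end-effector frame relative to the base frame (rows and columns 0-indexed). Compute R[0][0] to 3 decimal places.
0.483

End-effector x-axis (col 0 of R) = (0.4830,-0.8660,-0.1294)
R[0][0] = 0.4830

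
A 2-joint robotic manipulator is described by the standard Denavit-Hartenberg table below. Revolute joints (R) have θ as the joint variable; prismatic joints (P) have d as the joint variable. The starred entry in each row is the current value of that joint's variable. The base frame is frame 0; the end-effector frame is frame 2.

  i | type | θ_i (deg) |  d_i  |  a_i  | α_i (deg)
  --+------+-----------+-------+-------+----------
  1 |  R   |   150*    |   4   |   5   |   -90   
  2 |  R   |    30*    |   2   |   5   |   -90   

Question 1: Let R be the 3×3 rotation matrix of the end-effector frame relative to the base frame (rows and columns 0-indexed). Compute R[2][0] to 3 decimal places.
End-effector x-axis (col 0 of R) = (-0.7500,0.4330,-0.5000)
R[2][0] = -0.5000

-0.500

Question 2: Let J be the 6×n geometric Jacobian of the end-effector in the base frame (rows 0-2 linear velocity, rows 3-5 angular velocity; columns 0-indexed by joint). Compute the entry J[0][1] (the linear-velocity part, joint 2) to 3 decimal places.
2.165

axis z_1 = (-0.5000,-0.8660,0.0000); lever o_n−o_1 = (-4.7500,0.4330,-2.5000)
cross product → J_v[:, 1] = (2.1651,-1.2500,-4.3301)
J_ω[:, 1] = z_1
entry J[0][1] = 2.1651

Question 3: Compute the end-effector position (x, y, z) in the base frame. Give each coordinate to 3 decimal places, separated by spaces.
after link 1: o_1 = (-4.3301, 2.5000, 4.0000)
after link 2: o_2 = (-9.0801, 2.9330, 1.5000)

-9.080 2.933 1.500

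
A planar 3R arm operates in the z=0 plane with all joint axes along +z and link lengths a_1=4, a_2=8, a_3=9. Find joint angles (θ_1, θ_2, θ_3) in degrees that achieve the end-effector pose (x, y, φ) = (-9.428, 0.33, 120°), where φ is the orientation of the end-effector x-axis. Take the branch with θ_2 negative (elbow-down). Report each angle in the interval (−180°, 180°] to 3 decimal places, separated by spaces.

-59.998 -90.000 -90.002

wrist centre = target − a_3·(cos φ, sin φ) = (-4.9280, -7.4642)
cos θ_2 = (79.9999−4²−8²)/(2·4·8) = -0.0000; θ_2 = -90.0001° (elbow-down)
β = atan2(-7.4642,-4.9280) = -123.4334°; ψ = atan2(-8.0000,4.0000) = -63.4350°
θ_1 = β − ψ = -59.9984°
θ_3 = φ − θ_1 − θ_2 = -90.0015° (wrapped to (-180°,180°])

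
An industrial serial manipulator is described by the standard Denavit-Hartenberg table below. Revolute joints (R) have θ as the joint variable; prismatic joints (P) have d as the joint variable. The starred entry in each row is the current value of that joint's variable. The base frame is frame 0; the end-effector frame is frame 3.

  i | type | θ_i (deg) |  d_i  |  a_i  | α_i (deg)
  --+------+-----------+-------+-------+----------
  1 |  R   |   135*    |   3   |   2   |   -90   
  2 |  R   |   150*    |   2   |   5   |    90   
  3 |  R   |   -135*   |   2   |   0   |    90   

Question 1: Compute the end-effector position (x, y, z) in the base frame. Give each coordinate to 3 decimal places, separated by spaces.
after link 1: o_1 = (-1.4142, 1.4142, 3.0000)
after link 2: o_2 = (0.2334, -3.0619, 0.5000)
after link 3: o_3 = (-0.4737, -2.3548, -1.2321)

-0.474 -2.355 -1.232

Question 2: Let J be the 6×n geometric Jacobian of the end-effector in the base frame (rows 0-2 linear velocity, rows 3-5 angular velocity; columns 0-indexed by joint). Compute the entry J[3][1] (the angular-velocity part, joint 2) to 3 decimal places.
-0.707

axis z_1 = (-0.7071,-0.7071,0.0000); lever o_n−o_1 = (0.9405,-3.7690,-4.2321)
cross product → J_v[:, 1] = (2.9925,-2.9925,3.3301)
J_ω[:, 1] = z_1
entry J[3][1] = -0.7071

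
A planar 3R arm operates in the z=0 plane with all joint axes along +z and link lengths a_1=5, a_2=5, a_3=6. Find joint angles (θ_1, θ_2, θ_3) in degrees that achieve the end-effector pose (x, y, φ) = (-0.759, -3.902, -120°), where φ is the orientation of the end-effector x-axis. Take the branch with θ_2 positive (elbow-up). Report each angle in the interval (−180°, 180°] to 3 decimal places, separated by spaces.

wrist centre = target − a_3·(cos φ, sin φ) = (2.2410, 1.2942)
cos θ_2 = (6.6969−5²−5²)/(2·5·5) = -0.8661; θ_2 = 150.0042° (elbow-up)
β = atan2(1.2942,2.2410) = 30.0060°; ψ = atan2(2.4997,0.6697) = 75.0021°
θ_1 = β − ψ = -44.9961°
θ_3 = φ − θ_1 − θ_2 = 134.9920° (wrapped to (-180°,180°])

-44.996 150.004 134.992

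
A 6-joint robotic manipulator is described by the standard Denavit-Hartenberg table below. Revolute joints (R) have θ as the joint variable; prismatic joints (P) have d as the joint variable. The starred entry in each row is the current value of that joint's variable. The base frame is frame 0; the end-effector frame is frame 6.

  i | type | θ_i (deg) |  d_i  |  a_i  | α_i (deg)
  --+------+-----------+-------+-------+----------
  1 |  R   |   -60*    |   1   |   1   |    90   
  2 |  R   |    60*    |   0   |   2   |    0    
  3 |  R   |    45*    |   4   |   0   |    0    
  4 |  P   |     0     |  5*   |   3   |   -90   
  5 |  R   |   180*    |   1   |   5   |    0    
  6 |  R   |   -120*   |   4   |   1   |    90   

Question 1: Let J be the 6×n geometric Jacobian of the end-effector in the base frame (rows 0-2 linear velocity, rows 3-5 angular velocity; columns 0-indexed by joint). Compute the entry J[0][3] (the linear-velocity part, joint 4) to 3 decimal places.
prismatic axis z_3 = (-0.8660,-0.5000,0.0000)
J_v[:, 3] = z_3; J_ω[:, 3] = (0,0,0)
entry J[0][3] = -0.8660

-0.866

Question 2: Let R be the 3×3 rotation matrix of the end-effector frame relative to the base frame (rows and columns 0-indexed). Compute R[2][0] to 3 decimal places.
End-effector x-axis (col 0 of R) = (0.6853,0.5451,0.4830)
R[2][0] = 0.4830

0.483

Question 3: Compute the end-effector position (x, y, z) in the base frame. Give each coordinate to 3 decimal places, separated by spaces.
-8.265 -1.953 -0.011

after link 1: o_1 = (0.5000, -0.8660, 1.0000)
after link 2: o_2 = (1.0000, -1.7321, 2.7321)
after link 3: o_3 = (-2.4641, -3.7321, 2.7321)
after link 4: o_4 = (-7.1825, -5.5596, 5.6298)
after link 5: o_5 = (-7.0184, -5.8438, 0.5414)
after link 6: o_6 = (-8.2649, -1.9527, -0.0109)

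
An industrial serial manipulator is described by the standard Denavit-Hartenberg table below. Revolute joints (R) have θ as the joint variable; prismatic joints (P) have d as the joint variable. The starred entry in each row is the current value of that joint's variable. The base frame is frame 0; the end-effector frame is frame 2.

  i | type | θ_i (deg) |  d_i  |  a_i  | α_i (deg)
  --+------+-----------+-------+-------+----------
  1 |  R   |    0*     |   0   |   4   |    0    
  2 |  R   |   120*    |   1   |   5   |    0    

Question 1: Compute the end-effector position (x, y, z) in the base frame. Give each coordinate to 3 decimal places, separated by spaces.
after link 1: o_1 = (4.0000, 0.0000, 0.0000)
after link 2: o_2 = (1.5000, 4.3301, 1.0000)

1.500 4.330 1.000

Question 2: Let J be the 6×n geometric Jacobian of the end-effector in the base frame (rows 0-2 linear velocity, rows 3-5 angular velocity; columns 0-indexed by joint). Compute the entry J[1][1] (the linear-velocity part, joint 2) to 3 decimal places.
-2.500

axis z_1 = (0.0000,0.0000,1.0000); lever o_n−o_1 = (-2.5000,4.3301,1.0000)
cross product → J_v[:, 1] = (-4.3301,-2.5000,0.0000)
J_ω[:, 1] = z_1
entry J[1][1] = -2.5000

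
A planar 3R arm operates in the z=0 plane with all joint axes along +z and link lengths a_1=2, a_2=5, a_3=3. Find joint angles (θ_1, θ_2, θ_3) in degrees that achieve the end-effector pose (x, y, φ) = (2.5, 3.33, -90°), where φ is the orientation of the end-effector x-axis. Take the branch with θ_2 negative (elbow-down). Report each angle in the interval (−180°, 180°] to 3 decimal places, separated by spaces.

wrist centre = target − a_3·(cos φ, sin φ) = (2.5000, 6.3300)
cos θ_2 = (46.3189−2²−5²)/(2·2·5) = 0.8659; θ_2 = -30.0092° (elbow-down)
β = atan2(6.3300,2.5000) = 68.4487°; ψ = atan2(-2.5007,6.3297) = -21.5576°
θ_1 = β − ψ = 90.0063°
θ_3 = φ − θ_1 − θ_2 = -149.9971° (wrapped to (-180°,180°])

90.006 -30.009 -149.997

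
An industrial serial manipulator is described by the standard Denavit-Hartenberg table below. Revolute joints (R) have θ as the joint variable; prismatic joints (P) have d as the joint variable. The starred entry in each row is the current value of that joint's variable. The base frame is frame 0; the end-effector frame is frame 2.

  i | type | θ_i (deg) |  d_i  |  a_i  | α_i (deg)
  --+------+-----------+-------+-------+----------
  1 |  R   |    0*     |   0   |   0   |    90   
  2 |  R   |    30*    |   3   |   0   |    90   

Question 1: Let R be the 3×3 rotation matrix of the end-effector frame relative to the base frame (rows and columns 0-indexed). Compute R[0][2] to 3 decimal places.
End-effector z-axis (col 2 of R) = (0.5000,-0.0000,-0.8660)
R[0][2] = 0.5000

0.500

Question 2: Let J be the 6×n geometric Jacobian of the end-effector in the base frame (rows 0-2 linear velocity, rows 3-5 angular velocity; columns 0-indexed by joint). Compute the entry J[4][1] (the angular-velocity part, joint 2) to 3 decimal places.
axis z_1 = (0.0000,-1.0000,0.0000); lever o_n−o_1 = (0.0000,-3.0000,0.0000)
cross product → J_v[:, 1] = (0.0000,0.0000,0.0000)
J_ω[:, 1] = z_1
entry J[4][1] = -1.0000

-1.000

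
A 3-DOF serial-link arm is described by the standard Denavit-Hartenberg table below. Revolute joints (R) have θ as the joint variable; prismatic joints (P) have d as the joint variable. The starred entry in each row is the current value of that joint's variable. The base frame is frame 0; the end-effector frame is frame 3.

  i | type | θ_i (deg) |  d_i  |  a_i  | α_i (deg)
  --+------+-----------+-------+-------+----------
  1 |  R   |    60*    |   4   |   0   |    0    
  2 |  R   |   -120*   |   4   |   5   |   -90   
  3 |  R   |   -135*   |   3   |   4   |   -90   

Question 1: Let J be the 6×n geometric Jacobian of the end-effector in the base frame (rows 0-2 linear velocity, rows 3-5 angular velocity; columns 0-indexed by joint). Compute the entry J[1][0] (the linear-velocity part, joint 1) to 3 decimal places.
axis z_0 = ẑ; lever o_n−o_0 = (3.6839,-0.3806,10.8284)
cross product → J_v[:, 0] = (0.3806,3.6839,-0.0000)
J_ω[:, 0] = z_0
entry J[1][0] = 3.6839

3.684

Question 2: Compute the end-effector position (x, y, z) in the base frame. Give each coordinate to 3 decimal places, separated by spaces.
3.684 -0.381 10.828

after link 1: o_1 = (0.0000, 0.0000, 4.0000)
after link 2: o_2 = (2.5000, -4.3301, 8.0000)
after link 3: o_3 = (3.6839, -0.3806, 10.8284)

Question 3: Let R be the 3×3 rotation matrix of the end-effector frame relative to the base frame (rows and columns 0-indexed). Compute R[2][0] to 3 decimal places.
0.707

End-effector x-axis (col 0 of R) = (-0.3536,0.6124,0.7071)
R[2][0] = 0.7071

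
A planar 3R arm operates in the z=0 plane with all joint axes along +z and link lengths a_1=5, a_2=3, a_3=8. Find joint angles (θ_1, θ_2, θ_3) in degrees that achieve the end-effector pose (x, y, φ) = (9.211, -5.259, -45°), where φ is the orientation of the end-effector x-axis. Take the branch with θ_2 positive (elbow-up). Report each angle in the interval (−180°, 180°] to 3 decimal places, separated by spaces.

wrist centre = target − a_3·(cos φ, sin φ) = (3.5541, 0.3979)
cos θ_2 = (12.7902−5²−3²)/(2·5·3) = -0.7070; θ_2 = 134.9907° (elbow-up)
β = atan2(0.3979,3.5541) = 6.3872°; ψ = atan2(2.1217,2.8790) = 36.3879°
θ_1 = β − ψ = -30.0008°
θ_3 = φ − θ_1 − θ_2 = -149.9899° (wrapped to (-180°,180°])

-30.001 134.991 -149.990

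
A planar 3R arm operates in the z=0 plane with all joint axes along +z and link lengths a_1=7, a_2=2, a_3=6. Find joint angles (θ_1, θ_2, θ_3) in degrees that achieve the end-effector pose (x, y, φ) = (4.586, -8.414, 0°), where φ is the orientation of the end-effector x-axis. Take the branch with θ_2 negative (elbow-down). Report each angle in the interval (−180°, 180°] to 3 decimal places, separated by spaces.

wrist centre = target − a_3·(cos φ, sin φ) = (-1.4140, -8.4140)
cos θ_2 = (72.7948−7²−2²)/(2·7·2) = 0.7070; θ_2 = -45.0121° (elbow-down)
β = atan2(-8.4140,-1.4140) = -99.5396°; ψ = atan2(-1.4145,8.4139) = -9.5431°
θ_1 = β − ψ = -89.9965°
θ_3 = φ − θ_1 − θ_2 = 135.0087° (wrapped to (-180°,180°])

-89.997 -45.012 135.009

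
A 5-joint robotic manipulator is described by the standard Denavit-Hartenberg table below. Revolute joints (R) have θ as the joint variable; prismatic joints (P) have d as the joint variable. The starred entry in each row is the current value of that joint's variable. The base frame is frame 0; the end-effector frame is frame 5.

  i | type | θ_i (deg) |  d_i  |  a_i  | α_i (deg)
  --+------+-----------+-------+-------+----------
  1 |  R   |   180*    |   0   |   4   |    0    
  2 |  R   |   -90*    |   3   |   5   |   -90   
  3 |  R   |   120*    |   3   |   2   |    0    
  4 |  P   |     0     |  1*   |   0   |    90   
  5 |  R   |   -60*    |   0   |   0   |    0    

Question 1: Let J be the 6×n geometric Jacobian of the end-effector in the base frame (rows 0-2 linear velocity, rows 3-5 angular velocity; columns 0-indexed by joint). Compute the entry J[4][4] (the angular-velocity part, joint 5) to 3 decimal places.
0.866

axis z_4 = (-0.0000,0.8660,-0.5000); lever o_n−o_4 = (0.0000,0.0000,0.0000)
cross product → J_v[:, 4] = (0.0000,0.0000,-0.0000)
J_ω[:, 4] = z_4
entry J[4][4] = 0.8660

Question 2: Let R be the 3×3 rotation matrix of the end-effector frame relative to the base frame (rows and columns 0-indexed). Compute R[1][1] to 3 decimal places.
-0.433

End-effector y-axis (col 1 of R) = (-0.5000,-0.4330,-0.7500)
R[1][1] = -0.4330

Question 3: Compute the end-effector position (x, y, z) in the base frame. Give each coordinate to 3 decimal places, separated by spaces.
-8.000 4.000 1.268

after link 1: o_1 = (-4.0000, 0.0000, 0.0000)
after link 2: o_2 = (-4.0000, 5.0000, 3.0000)
after link 3: o_3 = (-7.0000, 4.0000, 1.2679)
after link 4: o_4 = (-8.0000, 4.0000, 1.2679)
after link 5: o_5 = (-8.0000, 4.0000, 1.2679)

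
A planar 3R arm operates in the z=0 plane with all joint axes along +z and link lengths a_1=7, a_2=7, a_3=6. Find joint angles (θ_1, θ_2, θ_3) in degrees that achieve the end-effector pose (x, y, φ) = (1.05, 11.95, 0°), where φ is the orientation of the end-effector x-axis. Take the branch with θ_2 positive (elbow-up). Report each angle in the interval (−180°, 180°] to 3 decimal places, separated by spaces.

90.004 44.993 -134.997

wrist centre = target − a_3·(cos φ, sin φ) = (-4.9500, 11.9500)
cos θ_2 = (167.3050−7²−7²)/(2·7·7) = 0.7072; θ_2 = 44.9929° (elbow-up)
β = atan2(11.9500,-4.9500) = 112.5006°; ψ = atan2(4.9491,11.9504) = 22.4965°
θ_1 = β − ψ = 90.0041°
θ_3 = φ − θ_1 − θ_2 = -134.9971° (wrapped to (-180°,180°])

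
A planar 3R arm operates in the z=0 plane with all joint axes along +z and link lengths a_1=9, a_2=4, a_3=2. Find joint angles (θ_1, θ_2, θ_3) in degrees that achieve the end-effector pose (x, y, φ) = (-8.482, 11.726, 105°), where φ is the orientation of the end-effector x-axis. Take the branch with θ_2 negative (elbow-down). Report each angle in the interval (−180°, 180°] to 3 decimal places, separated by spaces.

138.232 -29.996 -3.236

wrist centre = target − a_3·(cos φ, sin φ) = (-7.9644, 9.7941)
cos θ_2 = (159.3564−9²−4²)/(2·9·4) = 0.8661; θ_2 = -29.9959° (elbow-down)
β = atan2(9.7941,-7.9644) = 129.1172°; ψ = atan2(-1.9998,12.4642) = -9.1148°
θ_1 = β − ψ = 138.2320°
θ_3 = φ − θ_1 − θ_2 = -3.2361° (wrapped to (-180°,180°])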